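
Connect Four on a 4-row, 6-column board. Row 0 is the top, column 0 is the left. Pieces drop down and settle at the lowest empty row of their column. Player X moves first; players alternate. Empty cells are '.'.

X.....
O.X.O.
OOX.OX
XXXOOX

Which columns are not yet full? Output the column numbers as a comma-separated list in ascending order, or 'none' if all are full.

col 0: top cell = 'X' → FULL
col 1: top cell = '.' → open
col 2: top cell = '.' → open
col 3: top cell = '.' → open
col 4: top cell = '.' → open
col 5: top cell = '.' → open

Answer: 1,2,3,4,5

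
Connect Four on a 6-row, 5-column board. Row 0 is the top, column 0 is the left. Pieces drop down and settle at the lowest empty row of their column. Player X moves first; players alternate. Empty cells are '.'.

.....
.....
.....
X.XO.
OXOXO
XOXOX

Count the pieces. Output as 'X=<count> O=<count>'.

X=7 O=6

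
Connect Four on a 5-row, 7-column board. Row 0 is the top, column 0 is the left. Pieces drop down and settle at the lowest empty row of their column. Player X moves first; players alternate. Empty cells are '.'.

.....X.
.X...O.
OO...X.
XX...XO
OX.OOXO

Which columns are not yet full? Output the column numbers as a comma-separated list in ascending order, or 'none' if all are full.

col 0: top cell = '.' → open
col 1: top cell = '.' → open
col 2: top cell = '.' → open
col 3: top cell = '.' → open
col 4: top cell = '.' → open
col 5: top cell = 'X' → FULL
col 6: top cell = '.' → open

Answer: 0,1,2,3,4,6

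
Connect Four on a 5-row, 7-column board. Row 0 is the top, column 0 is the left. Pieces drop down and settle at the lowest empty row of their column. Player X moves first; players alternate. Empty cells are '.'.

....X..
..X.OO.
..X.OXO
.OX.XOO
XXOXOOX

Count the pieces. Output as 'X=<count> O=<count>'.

X=10 O=10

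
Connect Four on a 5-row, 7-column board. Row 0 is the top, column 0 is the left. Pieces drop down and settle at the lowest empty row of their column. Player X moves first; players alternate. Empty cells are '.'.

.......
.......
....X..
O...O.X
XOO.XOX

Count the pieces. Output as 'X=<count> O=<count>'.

X=5 O=5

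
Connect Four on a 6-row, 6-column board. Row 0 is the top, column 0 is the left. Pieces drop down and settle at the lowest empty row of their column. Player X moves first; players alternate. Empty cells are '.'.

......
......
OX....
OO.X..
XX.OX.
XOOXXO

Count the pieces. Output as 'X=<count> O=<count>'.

X=8 O=7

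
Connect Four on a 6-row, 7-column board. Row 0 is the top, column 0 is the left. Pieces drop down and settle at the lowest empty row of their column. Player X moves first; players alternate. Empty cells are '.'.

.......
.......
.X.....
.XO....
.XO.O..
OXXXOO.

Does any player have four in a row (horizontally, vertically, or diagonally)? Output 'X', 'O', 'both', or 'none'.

X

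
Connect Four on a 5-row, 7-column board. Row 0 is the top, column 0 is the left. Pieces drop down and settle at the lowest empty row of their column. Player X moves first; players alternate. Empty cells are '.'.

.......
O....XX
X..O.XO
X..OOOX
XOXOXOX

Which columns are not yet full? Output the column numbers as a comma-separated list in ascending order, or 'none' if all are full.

Answer: 0,1,2,3,4,5,6

Derivation:
col 0: top cell = '.' → open
col 1: top cell = '.' → open
col 2: top cell = '.' → open
col 3: top cell = '.' → open
col 4: top cell = '.' → open
col 5: top cell = '.' → open
col 6: top cell = '.' → open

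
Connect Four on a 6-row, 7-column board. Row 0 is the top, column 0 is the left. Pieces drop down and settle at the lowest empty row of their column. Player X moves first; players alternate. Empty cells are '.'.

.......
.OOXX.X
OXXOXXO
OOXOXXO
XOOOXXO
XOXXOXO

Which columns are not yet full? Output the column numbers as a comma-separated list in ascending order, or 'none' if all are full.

col 0: top cell = '.' → open
col 1: top cell = '.' → open
col 2: top cell = '.' → open
col 3: top cell = '.' → open
col 4: top cell = '.' → open
col 5: top cell = '.' → open
col 6: top cell = '.' → open

Answer: 0,1,2,3,4,5,6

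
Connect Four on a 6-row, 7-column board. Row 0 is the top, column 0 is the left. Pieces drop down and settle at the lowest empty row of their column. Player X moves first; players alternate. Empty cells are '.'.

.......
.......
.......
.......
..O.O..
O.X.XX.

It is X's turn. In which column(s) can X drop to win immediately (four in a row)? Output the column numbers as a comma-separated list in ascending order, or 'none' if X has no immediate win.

col 0: drop X → no win
col 1: drop X → no win
col 2: drop X → no win
col 3: drop X → WIN!
col 4: drop X → no win
col 5: drop X → no win
col 6: drop X → no win

Answer: 3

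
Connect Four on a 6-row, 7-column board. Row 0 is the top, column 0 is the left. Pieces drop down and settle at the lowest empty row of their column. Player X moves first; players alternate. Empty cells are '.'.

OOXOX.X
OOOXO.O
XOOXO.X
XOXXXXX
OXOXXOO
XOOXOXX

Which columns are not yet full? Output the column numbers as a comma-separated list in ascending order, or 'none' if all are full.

col 0: top cell = 'O' → FULL
col 1: top cell = 'O' → FULL
col 2: top cell = 'X' → FULL
col 3: top cell = 'O' → FULL
col 4: top cell = 'X' → FULL
col 5: top cell = '.' → open
col 6: top cell = 'X' → FULL

Answer: 5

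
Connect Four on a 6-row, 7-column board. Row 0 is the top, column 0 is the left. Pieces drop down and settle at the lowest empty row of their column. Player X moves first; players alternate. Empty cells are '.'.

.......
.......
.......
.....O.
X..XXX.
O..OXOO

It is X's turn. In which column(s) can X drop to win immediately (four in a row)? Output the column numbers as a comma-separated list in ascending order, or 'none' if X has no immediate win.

col 0: drop X → no win
col 1: drop X → no win
col 2: drop X → no win
col 3: drop X → no win
col 4: drop X → no win
col 5: drop X → no win
col 6: drop X → WIN!

Answer: 6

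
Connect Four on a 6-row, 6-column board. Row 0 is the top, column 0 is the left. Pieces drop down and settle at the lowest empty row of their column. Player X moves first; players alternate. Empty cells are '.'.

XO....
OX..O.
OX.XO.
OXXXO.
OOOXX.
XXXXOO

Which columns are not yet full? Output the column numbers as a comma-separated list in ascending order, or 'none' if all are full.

col 0: top cell = 'X' → FULL
col 1: top cell = 'O' → FULL
col 2: top cell = '.' → open
col 3: top cell = '.' → open
col 4: top cell = '.' → open
col 5: top cell = '.' → open

Answer: 2,3,4,5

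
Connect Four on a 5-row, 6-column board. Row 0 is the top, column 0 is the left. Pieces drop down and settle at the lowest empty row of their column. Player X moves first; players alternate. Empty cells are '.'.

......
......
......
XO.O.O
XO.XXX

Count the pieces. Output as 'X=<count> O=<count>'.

X=5 O=4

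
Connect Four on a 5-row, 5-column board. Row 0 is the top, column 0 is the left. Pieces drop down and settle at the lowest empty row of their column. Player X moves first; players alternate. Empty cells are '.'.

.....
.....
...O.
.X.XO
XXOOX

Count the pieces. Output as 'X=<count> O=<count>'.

X=5 O=4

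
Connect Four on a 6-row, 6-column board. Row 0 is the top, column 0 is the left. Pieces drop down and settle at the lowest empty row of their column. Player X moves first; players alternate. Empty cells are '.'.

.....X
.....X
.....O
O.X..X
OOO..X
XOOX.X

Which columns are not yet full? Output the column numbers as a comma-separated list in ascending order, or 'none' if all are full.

Answer: 0,1,2,3,4

Derivation:
col 0: top cell = '.' → open
col 1: top cell = '.' → open
col 2: top cell = '.' → open
col 3: top cell = '.' → open
col 4: top cell = '.' → open
col 5: top cell = 'X' → FULL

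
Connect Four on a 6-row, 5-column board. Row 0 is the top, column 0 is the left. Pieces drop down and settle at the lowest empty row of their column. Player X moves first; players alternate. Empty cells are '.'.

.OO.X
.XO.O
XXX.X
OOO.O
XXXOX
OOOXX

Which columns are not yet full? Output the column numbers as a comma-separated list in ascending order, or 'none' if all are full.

col 0: top cell = '.' → open
col 1: top cell = 'O' → FULL
col 2: top cell = 'O' → FULL
col 3: top cell = '.' → open
col 4: top cell = 'X' → FULL

Answer: 0,3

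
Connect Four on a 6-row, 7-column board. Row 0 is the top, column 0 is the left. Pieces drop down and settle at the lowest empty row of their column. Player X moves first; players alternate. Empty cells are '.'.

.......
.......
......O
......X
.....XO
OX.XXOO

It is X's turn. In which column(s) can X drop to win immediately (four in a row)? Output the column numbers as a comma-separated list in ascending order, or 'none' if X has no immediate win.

Answer: 2

Derivation:
col 0: drop X → no win
col 1: drop X → no win
col 2: drop X → WIN!
col 3: drop X → no win
col 4: drop X → no win
col 5: drop X → no win
col 6: drop X → no win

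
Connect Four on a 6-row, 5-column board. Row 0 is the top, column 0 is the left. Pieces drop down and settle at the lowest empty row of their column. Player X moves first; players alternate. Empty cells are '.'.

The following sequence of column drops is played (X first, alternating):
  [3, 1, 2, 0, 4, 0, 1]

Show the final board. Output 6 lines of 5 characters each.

Move 1: X drops in col 3, lands at row 5
Move 2: O drops in col 1, lands at row 5
Move 3: X drops in col 2, lands at row 5
Move 4: O drops in col 0, lands at row 5
Move 5: X drops in col 4, lands at row 5
Move 6: O drops in col 0, lands at row 4
Move 7: X drops in col 1, lands at row 4

Answer: .....
.....
.....
.....
OX...
OOXXX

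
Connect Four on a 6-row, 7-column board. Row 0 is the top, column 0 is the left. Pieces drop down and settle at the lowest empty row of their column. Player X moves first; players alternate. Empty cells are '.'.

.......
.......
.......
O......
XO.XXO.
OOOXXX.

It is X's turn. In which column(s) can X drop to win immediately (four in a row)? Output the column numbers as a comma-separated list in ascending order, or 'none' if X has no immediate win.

Answer: 6

Derivation:
col 0: drop X → no win
col 1: drop X → no win
col 2: drop X → no win
col 3: drop X → no win
col 4: drop X → no win
col 5: drop X → no win
col 6: drop X → WIN!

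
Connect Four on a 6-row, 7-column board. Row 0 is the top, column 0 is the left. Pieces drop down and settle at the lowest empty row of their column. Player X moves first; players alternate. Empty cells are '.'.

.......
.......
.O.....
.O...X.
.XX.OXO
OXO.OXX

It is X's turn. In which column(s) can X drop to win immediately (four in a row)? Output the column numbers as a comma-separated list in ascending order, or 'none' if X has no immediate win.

Answer: 5

Derivation:
col 0: drop X → no win
col 1: drop X → no win
col 2: drop X → no win
col 3: drop X → no win
col 4: drop X → no win
col 5: drop X → WIN!
col 6: drop X → no win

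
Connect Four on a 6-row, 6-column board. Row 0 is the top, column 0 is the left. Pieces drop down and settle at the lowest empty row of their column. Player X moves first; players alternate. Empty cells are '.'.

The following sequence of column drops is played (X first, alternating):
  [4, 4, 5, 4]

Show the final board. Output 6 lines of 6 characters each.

Answer: ......
......
......
....O.
....O.
....XX

Derivation:
Move 1: X drops in col 4, lands at row 5
Move 2: O drops in col 4, lands at row 4
Move 3: X drops in col 5, lands at row 5
Move 4: O drops in col 4, lands at row 3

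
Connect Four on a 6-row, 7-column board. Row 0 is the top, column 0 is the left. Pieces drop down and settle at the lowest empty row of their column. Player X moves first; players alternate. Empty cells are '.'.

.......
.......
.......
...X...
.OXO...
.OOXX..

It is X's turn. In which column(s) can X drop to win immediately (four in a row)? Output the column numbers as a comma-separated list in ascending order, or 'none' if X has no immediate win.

Answer: none

Derivation:
col 0: drop X → no win
col 1: drop X → no win
col 2: drop X → no win
col 3: drop X → no win
col 4: drop X → no win
col 5: drop X → no win
col 6: drop X → no win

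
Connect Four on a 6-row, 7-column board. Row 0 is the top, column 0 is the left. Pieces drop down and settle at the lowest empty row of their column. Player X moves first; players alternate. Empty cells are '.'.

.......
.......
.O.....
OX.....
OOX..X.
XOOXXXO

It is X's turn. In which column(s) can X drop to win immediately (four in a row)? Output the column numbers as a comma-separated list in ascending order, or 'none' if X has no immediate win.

col 0: drop X → WIN!
col 1: drop X → no win
col 2: drop X → no win
col 3: drop X → no win
col 4: drop X → no win
col 5: drop X → no win
col 6: drop X → no win

Answer: 0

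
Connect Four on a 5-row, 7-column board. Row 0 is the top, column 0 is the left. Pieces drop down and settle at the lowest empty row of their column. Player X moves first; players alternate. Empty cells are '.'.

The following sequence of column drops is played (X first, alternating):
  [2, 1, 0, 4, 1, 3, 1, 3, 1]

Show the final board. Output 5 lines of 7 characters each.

Move 1: X drops in col 2, lands at row 4
Move 2: O drops in col 1, lands at row 4
Move 3: X drops in col 0, lands at row 4
Move 4: O drops in col 4, lands at row 4
Move 5: X drops in col 1, lands at row 3
Move 6: O drops in col 3, lands at row 4
Move 7: X drops in col 1, lands at row 2
Move 8: O drops in col 3, lands at row 3
Move 9: X drops in col 1, lands at row 1

Answer: .......
.X.....
.X.....
.X.O...
XOXOO..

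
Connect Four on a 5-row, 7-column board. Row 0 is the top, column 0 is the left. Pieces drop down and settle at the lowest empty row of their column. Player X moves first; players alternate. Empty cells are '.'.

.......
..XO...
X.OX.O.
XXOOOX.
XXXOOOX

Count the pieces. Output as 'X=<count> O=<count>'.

X=10 O=9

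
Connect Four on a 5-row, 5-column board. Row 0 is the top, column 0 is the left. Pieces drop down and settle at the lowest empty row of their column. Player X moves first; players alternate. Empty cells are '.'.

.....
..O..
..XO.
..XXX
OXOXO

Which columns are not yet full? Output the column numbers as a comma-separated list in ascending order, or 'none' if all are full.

Answer: 0,1,2,3,4

Derivation:
col 0: top cell = '.' → open
col 1: top cell = '.' → open
col 2: top cell = '.' → open
col 3: top cell = '.' → open
col 4: top cell = '.' → open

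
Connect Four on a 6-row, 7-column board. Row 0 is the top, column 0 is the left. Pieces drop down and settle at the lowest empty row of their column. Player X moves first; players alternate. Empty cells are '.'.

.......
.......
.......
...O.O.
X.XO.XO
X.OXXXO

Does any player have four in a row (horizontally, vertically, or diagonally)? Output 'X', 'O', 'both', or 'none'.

none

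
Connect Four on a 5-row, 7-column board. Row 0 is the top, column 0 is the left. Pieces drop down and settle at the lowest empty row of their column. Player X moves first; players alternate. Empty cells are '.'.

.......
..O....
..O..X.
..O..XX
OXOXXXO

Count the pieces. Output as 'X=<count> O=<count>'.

X=7 O=6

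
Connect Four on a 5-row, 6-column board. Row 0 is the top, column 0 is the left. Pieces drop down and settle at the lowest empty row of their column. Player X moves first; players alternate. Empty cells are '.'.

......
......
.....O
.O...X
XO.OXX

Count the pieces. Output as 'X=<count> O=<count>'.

X=4 O=4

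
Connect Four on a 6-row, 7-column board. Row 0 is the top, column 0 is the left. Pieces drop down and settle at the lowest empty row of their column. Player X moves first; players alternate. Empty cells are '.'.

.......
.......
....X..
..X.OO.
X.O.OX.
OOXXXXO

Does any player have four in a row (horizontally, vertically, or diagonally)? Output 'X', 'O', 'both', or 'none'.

X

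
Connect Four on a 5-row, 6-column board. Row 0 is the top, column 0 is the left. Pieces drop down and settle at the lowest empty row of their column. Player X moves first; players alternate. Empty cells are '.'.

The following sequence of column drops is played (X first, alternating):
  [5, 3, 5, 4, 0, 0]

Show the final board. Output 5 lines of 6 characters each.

Answer: ......
......
......
O....X
X..OOX

Derivation:
Move 1: X drops in col 5, lands at row 4
Move 2: O drops in col 3, lands at row 4
Move 3: X drops in col 5, lands at row 3
Move 4: O drops in col 4, lands at row 4
Move 5: X drops in col 0, lands at row 4
Move 6: O drops in col 0, lands at row 3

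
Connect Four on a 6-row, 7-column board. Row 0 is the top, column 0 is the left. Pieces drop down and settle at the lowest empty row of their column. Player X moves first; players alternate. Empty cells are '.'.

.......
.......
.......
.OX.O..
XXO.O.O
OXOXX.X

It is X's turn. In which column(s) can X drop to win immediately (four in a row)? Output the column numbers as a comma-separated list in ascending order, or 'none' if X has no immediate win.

Answer: 5

Derivation:
col 0: drop X → no win
col 1: drop X → no win
col 2: drop X → no win
col 3: drop X → no win
col 4: drop X → no win
col 5: drop X → WIN!
col 6: drop X → no win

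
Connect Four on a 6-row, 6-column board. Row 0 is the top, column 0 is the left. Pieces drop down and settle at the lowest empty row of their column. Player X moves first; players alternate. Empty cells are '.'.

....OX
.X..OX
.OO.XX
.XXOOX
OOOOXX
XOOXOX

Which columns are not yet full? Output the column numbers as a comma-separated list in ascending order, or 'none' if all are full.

Answer: 0,1,2,3

Derivation:
col 0: top cell = '.' → open
col 1: top cell = '.' → open
col 2: top cell = '.' → open
col 3: top cell = '.' → open
col 4: top cell = 'O' → FULL
col 5: top cell = 'X' → FULL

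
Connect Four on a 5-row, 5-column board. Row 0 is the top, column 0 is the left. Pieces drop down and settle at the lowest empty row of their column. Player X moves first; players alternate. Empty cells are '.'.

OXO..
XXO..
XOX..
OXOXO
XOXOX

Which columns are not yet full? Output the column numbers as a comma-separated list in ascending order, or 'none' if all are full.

Answer: 3,4

Derivation:
col 0: top cell = 'O' → FULL
col 1: top cell = 'X' → FULL
col 2: top cell = 'O' → FULL
col 3: top cell = '.' → open
col 4: top cell = '.' → open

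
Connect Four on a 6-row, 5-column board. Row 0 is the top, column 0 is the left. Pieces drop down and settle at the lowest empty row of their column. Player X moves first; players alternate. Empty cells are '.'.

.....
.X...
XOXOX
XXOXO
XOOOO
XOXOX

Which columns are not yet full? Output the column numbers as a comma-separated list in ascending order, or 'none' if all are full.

col 0: top cell = '.' → open
col 1: top cell = '.' → open
col 2: top cell = '.' → open
col 3: top cell = '.' → open
col 4: top cell = '.' → open

Answer: 0,1,2,3,4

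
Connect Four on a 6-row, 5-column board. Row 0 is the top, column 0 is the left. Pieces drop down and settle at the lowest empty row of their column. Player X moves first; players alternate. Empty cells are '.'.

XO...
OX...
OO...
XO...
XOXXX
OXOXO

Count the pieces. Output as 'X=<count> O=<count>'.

X=9 O=9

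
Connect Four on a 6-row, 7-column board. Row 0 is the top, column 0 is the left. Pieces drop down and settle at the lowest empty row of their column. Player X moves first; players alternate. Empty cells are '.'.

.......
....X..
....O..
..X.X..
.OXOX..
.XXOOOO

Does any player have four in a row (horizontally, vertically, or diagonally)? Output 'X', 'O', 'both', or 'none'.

O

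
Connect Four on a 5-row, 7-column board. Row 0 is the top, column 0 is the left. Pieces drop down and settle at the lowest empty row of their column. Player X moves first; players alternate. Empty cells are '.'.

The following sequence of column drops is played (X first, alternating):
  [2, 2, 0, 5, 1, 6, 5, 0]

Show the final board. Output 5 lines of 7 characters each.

Move 1: X drops in col 2, lands at row 4
Move 2: O drops in col 2, lands at row 3
Move 3: X drops in col 0, lands at row 4
Move 4: O drops in col 5, lands at row 4
Move 5: X drops in col 1, lands at row 4
Move 6: O drops in col 6, lands at row 4
Move 7: X drops in col 5, lands at row 3
Move 8: O drops in col 0, lands at row 3

Answer: .......
.......
.......
O.O..X.
XXX..OO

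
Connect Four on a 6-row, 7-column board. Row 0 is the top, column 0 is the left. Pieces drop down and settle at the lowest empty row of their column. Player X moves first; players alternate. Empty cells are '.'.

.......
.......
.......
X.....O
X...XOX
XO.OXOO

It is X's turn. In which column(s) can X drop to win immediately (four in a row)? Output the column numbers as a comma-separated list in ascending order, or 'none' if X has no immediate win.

col 0: drop X → WIN!
col 1: drop X → no win
col 2: drop X → no win
col 3: drop X → no win
col 4: drop X → no win
col 5: drop X → no win
col 6: drop X → no win

Answer: 0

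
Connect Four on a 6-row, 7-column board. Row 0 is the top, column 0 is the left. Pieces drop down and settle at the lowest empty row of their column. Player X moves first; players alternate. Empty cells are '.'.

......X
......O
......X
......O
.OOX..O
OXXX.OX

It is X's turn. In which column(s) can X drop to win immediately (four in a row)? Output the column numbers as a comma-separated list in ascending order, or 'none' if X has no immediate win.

Answer: 4

Derivation:
col 0: drop X → no win
col 1: drop X → no win
col 2: drop X → no win
col 3: drop X → no win
col 4: drop X → WIN!
col 5: drop X → no win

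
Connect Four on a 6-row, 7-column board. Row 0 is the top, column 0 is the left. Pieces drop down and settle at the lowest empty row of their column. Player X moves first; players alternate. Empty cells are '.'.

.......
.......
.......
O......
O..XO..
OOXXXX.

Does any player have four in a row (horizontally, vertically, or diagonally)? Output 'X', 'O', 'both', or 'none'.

X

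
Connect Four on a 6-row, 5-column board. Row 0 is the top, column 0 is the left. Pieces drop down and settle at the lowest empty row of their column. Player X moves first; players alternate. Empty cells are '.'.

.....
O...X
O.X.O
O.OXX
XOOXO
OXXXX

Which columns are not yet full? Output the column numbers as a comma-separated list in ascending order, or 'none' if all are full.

Answer: 0,1,2,3,4

Derivation:
col 0: top cell = '.' → open
col 1: top cell = '.' → open
col 2: top cell = '.' → open
col 3: top cell = '.' → open
col 4: top cell = '.' → open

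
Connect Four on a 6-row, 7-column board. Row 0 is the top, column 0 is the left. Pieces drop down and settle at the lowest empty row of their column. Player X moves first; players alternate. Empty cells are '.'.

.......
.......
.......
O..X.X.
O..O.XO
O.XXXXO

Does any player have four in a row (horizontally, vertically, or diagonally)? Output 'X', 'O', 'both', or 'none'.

X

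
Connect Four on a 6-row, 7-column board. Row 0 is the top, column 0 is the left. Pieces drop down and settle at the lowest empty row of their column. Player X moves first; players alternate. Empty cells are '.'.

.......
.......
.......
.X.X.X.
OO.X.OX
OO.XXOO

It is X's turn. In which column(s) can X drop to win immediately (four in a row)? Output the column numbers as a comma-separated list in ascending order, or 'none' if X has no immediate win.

col 0: drop X → no win
col 1: drop X → no win
col 2: drop X → no win
col 3: drop X → WIN!
col 4: drop X → no win
col 5: drop X → no win
col 6: drop X → no win

Answer: 3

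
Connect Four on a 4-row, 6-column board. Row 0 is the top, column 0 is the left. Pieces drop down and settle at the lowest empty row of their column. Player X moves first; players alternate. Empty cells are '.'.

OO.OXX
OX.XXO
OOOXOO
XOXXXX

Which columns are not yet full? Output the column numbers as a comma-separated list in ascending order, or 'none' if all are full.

Answer: 2

Derivation:
col 0: top cell = 'O' → FULL
col 1: top cell = 'O' → FULL
col 2: top cell = '.' → open
col 3: top cell = 'O' → FULL
col 4: top cell = 'X' → FULL
col 5: top cell = 'X' → FULL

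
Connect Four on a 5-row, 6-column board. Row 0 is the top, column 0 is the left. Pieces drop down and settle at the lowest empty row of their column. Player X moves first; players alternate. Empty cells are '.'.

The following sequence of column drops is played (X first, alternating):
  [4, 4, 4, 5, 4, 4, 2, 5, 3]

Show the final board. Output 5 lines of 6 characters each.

Move 1: X drops in col 4, lands at row 4
Move 2: O drops in col 4, lands at row 3
Move 3: X drops in col 4, lands at row 2
Move 4: O drops in col 5, lands at row 4
Move 5: X drops in col 4, lands at row 1
Move 6: O drops in col 4, lands at row 0
Move 7: X drops in col 2, lands at row 4
Move 8: O drops in col 5, lands at row 3
Move 9: X drops in col 3, lands at row 4

Answer: ....O.
....X.
....X.
....OO
..XXXO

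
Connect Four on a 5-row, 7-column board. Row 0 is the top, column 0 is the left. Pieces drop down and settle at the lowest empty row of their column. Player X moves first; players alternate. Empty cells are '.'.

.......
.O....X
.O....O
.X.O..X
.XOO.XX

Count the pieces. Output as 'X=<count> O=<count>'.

X=6 O=6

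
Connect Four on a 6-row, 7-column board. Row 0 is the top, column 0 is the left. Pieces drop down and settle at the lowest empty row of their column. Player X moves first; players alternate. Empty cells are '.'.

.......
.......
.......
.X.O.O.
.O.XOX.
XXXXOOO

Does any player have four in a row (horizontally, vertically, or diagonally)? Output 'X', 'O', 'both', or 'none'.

X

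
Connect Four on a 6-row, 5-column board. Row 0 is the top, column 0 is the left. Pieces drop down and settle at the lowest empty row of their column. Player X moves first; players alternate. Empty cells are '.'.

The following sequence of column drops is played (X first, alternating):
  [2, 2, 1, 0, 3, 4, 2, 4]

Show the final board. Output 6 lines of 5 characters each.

Answer: .....
.....
.....
..X..
..O.O
OXXXO

Derivation:
Move 1: X drops in col 2, lands at row 5
Move 2: O drops in col 2, lands at row 4
Move 3: X drops in col 1, lands at row 5
Move 4: O drops in col 0, lands at row 5
Move 5: X drops in col 3, lands at row 5
Move 6: O drops in col 4, lands at row 5
Move 7: X drops in col 2, lands at row 3
Move 8: O drops in col 4, lands at row 4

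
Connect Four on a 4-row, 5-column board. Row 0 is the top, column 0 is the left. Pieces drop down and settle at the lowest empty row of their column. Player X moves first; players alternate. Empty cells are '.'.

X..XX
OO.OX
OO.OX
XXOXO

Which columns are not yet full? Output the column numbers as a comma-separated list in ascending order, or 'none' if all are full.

Answer: 1,2

Derivation:
col 0: top cell = 'X' → FULL
col 1: top cell = '.' → open
col 2: top cell = '.' → open
col 3: top cell = 'X' → FULL
col 4: top cell = 'X' → FULL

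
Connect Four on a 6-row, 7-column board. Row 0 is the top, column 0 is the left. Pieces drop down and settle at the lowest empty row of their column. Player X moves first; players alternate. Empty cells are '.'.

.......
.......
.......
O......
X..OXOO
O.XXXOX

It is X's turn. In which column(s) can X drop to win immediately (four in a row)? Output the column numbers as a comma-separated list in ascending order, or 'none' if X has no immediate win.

Answer: 1

Derivation:
col 0: drop X → no win
col 1: drop X → WIN!
col 2: drop X → no win
col 3: drop X → no win
col 4: drop X → no win
col 5: drop X → no win
col 6: drop X → no win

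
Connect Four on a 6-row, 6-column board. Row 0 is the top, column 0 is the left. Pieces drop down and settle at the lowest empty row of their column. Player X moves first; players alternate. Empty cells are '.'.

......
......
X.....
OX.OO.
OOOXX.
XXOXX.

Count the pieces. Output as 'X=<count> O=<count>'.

X=8 O=7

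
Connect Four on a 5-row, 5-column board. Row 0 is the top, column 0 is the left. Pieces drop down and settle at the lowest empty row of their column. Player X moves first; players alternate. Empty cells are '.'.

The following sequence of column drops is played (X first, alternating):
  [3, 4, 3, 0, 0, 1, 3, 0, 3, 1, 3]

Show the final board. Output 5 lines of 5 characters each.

Move 1: X drops in col 3, lands at row 4
Move 2: O drops in col 4, lands at row 4
Move 3: X drops in col 3, lands at row 3
Move 4: O drops in col 0, lands at row 4
Move 5: X drops in col 0, lands at row 3
Move 6: O drops in col 1, lands at row 4
Move 7: X drops in col 3, lands at row 2
Move 8: O drops in col 0, lands at row 2
Move 9: X drops in col 3, lands at row 1
Move 10: O drops in col 1, lands at row 3
Move 11: X drops in col 3, lands at row 0

Answer: ...X.
...X.
O..X.
XO.X.
OO.XO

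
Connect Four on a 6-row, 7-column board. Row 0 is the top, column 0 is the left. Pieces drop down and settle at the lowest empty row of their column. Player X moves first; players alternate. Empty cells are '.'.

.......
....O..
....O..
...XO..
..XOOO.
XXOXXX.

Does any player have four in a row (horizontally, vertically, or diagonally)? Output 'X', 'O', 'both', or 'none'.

O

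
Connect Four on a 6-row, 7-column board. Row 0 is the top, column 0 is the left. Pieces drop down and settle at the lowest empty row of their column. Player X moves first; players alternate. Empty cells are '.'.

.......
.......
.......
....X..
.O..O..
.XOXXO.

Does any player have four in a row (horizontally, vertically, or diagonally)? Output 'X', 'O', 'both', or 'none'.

none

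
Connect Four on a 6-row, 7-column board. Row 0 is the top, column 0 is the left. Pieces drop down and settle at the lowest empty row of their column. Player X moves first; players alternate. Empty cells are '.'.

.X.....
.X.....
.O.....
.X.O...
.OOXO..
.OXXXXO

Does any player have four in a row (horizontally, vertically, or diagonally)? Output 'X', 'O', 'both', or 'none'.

X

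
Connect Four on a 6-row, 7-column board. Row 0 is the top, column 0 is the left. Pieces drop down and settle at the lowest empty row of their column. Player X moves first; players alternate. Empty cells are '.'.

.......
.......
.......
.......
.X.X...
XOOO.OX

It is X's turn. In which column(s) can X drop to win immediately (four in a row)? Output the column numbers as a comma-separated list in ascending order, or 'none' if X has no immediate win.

col 0: drop X → no win
col 1: drop X → no win
col 2: drop X → no win
col 3: drop X → no win
col 4: drop X → no win
col 5: drop X → no win
col 6: drop X → no win

Answer: none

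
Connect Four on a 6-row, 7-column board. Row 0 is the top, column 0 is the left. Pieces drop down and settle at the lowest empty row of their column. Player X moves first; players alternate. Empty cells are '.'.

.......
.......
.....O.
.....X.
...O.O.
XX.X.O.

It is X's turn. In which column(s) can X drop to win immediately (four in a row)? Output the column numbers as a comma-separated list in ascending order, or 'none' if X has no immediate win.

Answer: 2

Derivation:
col 0: drop X → no win
col 1: drop X → no win
col 2: drop X → WIN!
col 3: drop X → no win
col 4: drop X → no win
col 5: drop X → no win
col 6: drop X → no win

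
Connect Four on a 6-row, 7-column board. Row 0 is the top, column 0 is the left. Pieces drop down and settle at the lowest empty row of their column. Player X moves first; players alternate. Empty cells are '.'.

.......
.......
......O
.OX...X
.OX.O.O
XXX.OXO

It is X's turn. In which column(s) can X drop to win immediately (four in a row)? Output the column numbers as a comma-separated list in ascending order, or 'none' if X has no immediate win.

col 0: drop X → no win
col 1: drop X → no win
col 2: drop X → WIN!
col 3: drop X → WIN!
col 4: drop X → no win
col 5: drop X → no win
col 6: drop X → no win

Answer: 2,3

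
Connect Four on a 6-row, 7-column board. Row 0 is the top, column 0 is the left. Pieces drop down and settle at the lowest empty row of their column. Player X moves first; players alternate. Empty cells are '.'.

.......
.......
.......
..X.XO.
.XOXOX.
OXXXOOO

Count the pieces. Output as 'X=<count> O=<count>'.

X=8 O=7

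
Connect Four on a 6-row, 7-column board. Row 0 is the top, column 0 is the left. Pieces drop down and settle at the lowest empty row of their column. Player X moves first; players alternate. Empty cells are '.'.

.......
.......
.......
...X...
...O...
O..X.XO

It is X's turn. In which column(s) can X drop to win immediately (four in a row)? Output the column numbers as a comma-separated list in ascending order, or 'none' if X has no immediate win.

col 0: drop X → no win
col 1: drop X → no win
col 2: drop X → no win
col 3: drop X → no win
col 4: drop X → no win
col 5: drop X → no win
col 6: drop X → no win

Answer: none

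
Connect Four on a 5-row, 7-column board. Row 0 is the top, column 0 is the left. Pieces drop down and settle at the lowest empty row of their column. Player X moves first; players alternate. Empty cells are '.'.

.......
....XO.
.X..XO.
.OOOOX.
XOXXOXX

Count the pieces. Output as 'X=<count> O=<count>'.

X=9 O=8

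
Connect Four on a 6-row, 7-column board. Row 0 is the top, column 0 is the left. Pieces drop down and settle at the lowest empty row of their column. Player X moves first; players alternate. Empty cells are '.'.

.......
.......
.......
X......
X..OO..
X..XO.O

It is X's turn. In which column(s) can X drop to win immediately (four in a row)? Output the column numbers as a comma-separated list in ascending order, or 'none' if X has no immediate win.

col 0: drop X → WIN!
col 1: drop X → no win
col 2: drop X → no win
col 3: drop X → no win
col 4: drop X → no win
col 5: drop X → no win
col 6: drop X → no win

Answer: 0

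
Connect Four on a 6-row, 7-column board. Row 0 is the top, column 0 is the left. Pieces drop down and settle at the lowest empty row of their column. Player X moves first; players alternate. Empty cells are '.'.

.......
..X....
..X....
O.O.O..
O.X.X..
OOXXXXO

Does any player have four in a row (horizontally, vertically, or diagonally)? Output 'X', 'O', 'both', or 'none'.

X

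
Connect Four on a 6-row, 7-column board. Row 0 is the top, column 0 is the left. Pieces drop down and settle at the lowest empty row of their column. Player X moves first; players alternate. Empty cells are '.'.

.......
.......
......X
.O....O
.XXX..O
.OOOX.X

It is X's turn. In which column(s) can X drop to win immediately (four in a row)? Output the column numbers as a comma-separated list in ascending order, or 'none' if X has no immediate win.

Answer: 4

Derivation:
col 0: drop X → no win
col 1: drop X → no win
col 2: drop X → no win
col 3: drop X → no win
col 4: drop X → WIN!
col 5: drop X → no win
col 6: drop X → no win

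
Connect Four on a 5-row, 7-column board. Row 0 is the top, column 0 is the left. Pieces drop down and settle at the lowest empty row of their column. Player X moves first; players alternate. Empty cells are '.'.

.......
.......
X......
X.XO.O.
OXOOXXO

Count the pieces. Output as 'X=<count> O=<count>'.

X=6 O=6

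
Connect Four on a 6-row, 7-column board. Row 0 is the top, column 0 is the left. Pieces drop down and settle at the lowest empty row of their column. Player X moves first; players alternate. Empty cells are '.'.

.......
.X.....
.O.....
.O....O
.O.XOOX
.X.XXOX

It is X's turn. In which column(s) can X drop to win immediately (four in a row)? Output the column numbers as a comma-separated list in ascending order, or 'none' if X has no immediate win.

Answer: 2

Derivation:
col 0: drop X → no win
col 1: drop X → no win
col 2: drop X → WIN!
col 3: drop X → no win
col 4: drop X → no win
col 5: drop X → no win
col 6: drop X → no win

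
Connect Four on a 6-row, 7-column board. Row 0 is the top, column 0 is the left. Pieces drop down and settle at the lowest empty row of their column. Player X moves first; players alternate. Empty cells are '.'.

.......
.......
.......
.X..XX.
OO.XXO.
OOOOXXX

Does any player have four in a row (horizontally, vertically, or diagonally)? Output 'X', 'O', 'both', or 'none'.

O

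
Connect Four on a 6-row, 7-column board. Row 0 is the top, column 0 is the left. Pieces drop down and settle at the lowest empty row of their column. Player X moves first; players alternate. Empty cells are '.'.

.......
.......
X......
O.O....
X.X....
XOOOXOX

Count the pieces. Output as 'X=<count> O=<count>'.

X=6 O=6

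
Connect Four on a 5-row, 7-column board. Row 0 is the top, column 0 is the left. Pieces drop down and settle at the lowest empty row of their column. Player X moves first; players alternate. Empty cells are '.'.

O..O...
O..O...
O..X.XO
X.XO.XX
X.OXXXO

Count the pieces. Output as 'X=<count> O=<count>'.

X=10 O=9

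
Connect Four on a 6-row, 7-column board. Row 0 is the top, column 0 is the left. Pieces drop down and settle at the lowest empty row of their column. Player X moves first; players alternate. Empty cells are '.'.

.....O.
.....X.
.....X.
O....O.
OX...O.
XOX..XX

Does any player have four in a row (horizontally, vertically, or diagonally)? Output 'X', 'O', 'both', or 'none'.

none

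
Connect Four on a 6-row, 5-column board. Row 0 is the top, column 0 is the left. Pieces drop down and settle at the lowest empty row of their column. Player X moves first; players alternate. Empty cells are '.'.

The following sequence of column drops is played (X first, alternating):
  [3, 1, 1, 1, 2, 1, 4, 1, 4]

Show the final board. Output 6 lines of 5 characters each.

Answer: .....
.O...
.O...
.O...
.X..X
.OXXX

Derivation:
Move 1: X drops in col 3, lands at row 5
Move 2: O drops in col 1, lands at row 5
Move 3: X drops in col 1, lands at row 4
Move 4: O drops in col 1, lands at row 3
Move 5: X drops in col 2, lands at row 5
Move 6: O drops in col 1, lands at row 2
Move 7: X drops in col 4, lands at row 5
Move 8: O drops in col 1, lands at row 1
Move 9: X drops in col 4, lands at row 4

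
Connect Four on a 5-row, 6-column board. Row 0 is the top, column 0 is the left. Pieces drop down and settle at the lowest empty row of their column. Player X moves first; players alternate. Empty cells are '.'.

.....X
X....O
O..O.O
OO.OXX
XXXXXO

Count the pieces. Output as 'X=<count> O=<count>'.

X=9 O=8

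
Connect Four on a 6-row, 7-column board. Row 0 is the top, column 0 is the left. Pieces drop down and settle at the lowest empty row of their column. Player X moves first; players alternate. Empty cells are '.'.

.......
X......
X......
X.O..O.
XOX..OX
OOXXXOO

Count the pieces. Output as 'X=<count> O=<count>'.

X=9 O=8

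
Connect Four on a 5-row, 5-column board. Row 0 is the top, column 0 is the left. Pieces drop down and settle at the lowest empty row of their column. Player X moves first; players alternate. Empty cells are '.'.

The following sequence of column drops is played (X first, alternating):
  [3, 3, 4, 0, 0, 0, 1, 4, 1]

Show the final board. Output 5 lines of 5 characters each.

Move 1: X drops in col 3, lands at row 4
Move 2: O drops in col 3, lands at row 3
Move 3: X drops in col 4, lands at row 4
Move 4: O drops in col 0, lands at row 4
Move 5: X drops in col 0, lands at row 3
Move 6: O drops in col 0, lands at row 2
Move 7: X drops in col 1, lands at row 4
Move 8: O drops in col 4, lands at row 3
Move 9: X drops in col 1, lands at row 3

Answer: .....
.....
O....
XX.OO
OX.XX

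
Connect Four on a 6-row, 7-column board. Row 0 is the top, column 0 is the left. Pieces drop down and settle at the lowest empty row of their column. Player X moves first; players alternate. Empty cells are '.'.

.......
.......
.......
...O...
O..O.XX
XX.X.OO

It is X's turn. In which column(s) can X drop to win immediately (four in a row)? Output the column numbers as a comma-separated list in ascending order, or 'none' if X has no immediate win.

col 0: drop X → no win
col 1: drop X → no win
col 2: drop X → WIN!
col 3: drop X → no win
col 4: drop X → no win
col 5: drop X → no win
col 6: drop X → no win

Answer: 2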